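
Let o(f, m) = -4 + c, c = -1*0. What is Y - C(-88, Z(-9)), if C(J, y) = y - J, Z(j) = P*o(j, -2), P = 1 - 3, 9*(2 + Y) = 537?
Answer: -115/3 ≈ -38.333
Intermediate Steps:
c = 0
Y = 173/3 (Y = -2 + (1/9)*537 = -2 + 179/3 = 173/3 ≈ 57.667)
o(f, m) = -4 (o(f, m) = -4 + 0 = -4)
P = -2
Z(j) = 8 (Z(j) = -2*(-4) = 8)
Y - C(-88, Z(-9)) = 173/3 - (8 - 1*(-88)) = 173/3 - (8 + 88) = 173/3 - 1*96 = 173/3 - 96 = -115/3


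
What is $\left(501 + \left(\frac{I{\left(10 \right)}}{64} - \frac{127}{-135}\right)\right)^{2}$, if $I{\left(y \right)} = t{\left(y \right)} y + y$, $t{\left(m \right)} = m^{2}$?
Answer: $\frac{5002196160481}{18662400} \approx 2.6804 \cdot 10^{5}$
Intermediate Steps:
$I{\left(y \right)} = y + y^{3}$ ($I{\left(y \right)} = y^{2} y + y = y^{3} + y = y + y^{3}$)
$\left(501 + \left(\frac{I{\left(10 \right)}}{64} - \frac{127}{-135}\right)\right)^{2} = \left(501 - \left(- \frac{127}{135} - \frac{10 + 10^{3}}{64}\right)\right)^{2} = \left(501 - \left(- \frac{127}{135} - \left(10 + 1000\right) \frac{1}{64}\right)\right)^{2} = \left(501 + \left(1010 \cdot \frac{1}{64} + \frac{127}{135}\right)\right)^{2} = \left(501 + \left(\frac{505}{32} + \frac{127}{135}\right)\right)^{2} = \left(501 + \frac{72239}{4320}\right)^{2} = \left(\frac{2236559}{4320}\right)^{2} = \frac{5002196160481}{18662400}$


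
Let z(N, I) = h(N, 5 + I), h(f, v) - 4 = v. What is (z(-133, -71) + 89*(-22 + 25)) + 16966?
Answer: 17171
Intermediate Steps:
h(f, v) = 4 + v
z(N, I) = 9 + I (z(N, I) = 4 + (5 + I) = 9 + I)
(z(-133, -71) + 89*(-22 + 25)) + 16966 = ((9 - 71) + 89*(-22 + 25)) + 16966 = (-62 + 89*3) + 16966 = (-62 + 267) + 16966 = 205 + 16966 = 17171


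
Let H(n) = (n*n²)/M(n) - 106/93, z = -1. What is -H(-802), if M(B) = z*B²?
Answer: -74480/93 ≈ -800.86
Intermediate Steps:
M(B) = -B²
H(n) = -106/93 - n (H(n) = (n*n²)/((-n²)) - 106/93 = n³*(-1/n²) - 106*1/93 = -n - 106/93 = -106/93 - n)
-H(-802) = -(-106/93 - 1*(-802)) = -(-106/93 + 802) = -1*74480/93 = -74480/93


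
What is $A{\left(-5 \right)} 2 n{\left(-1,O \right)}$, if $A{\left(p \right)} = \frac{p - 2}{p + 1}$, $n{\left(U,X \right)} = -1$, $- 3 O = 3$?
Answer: $- \frac{7}{2} \approx -3.5$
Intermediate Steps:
$O = -1$ ($O = \left(- \frac{1}{3}\right) 3 = -1$)
$A{\left(p \right)} = \frac{-2 + p}{1 + p}$
$A{\left(-5 \right)} 2 n{\left(-1,O \right)} = \frac{-2 - 5}{1 - 5} \cdot 2 \left(-1\right) = \frac{1}{-4} \left(-7\right) 2 \left(-1\right) = \left(- \frac{1}{4}\right) \left(-7\right) 2 \left(-1\right) = \frac{7}{4} \cdot 2 \left(-1\right) = \frac{7}{2} \left(-1\right) = - \frac{7}{2}$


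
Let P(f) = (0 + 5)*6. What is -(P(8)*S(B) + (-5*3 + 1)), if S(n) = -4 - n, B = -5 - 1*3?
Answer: -106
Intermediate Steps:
B = -8 (B = -5 - 3 = -8)
P(f) = 30 (P(f) = 5*6 = 30)
-(P(8)*S(B) + (-5*3 + 1)) = -(30*(-4 - 1*(-8)) + (-5*3 + 1)) = -(30*(-4 + 8) + (-15 + 1)) = -(30*4 - 14) = -(120 - 14) = -1*106 = -106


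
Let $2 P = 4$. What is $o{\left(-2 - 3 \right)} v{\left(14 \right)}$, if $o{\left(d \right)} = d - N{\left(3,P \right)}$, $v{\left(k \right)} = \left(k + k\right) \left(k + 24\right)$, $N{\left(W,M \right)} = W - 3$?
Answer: $-5320$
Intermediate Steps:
$P = 2$ ($P = \frac{1}{2} \cdot 4 = 2$)
$N{\left(W,M \right)} = -3 + W$
$v{\left(k \right)} = 2 k \left(24 + k\right)$
$o{\left(d \right)} = d$ ($o{\left(d \right)} = d - \left(-3 + 3\right) = d - 0 = d + 0 = d$)
$o{\left(-2 - 3 \right)} v{\left(14 \right)} = \left(-2 - 3\right) 2 \cdot 14 \left(24 + 14\right) = - 5 \cdot 2 \cdot 14 \cdot 38 = \left(-5\right) 1064 = -5320$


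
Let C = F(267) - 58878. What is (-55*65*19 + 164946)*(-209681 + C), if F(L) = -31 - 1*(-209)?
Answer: -26038593001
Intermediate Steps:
F(L) = 178 (F(L) = -31 + 209 = 178)
C = -58700 (C = 178 - 58878 = -58700)
(-55*65*19 + 164946)*(-209681 + C) = (-55*65*19 + 164946)*(-209681 - 58700) = (-3575*19 + 164946)*(-268381) = (-67925 + 164946)*(-268381) = 97021*(-268381) = -26038593001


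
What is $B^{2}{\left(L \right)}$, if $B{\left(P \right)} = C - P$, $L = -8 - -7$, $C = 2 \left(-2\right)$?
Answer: $9$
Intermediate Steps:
$C = -4$
$L = -1$ ($L = -8 + 7 = -1$)
$B{\left(P \right)} = -4 - P$
$B^{2}{\left(L \right)} = \left(-4 - -1\right)^{2} = \left(-4 + 1\right)^{2} = \left(-3\right)^{2} = 9$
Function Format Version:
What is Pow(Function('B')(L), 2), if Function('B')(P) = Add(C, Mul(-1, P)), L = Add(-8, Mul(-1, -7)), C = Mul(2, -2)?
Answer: 9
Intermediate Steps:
C = -4
L = -1 (L = Add(-8, 7) = -1)
Function('B')(P) = Add(-4, Mul(-1, P))
Pow(Function('B')(L), 2) = Pow(Add(-4, Mul(-1, -1)), 2) = Pow(Add(-4, 1), 2) = Pow(-3, 2) = 9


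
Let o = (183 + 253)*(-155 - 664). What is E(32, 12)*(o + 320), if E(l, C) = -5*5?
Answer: 8919100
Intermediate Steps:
o = -357084 (o = 436*(-819) = -357084)
E(l, C) = -25
E(32, 12)*(o + 320) = -25*(-357084 + 320) = -25*(-356764) = 8919100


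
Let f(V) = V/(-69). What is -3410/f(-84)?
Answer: -39215/14 ≈ -2801.1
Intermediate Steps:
f(V) = -V/69 (f(V) = V*(-1/69) = -V/69)
-3410/f(-84) = -3410/((-1/69*(-84))) = -3410/28/23 = -3410*23/28 = -39215/14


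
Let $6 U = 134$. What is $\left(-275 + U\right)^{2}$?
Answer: $\frac{574564}{9} \approx 63840.0$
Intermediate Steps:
$U = \frac{67}{3}$ ($U = \frac{1}{6} \cdot 134 = \frac{67}{3} \approx 22.333$)
$\left(-275 + U\right)^{2} = \left(-275 + \frac{67}{3}\right)^{2} = \left(- \frac{758}{3}\right)^{2} = \frac{574564}{9}$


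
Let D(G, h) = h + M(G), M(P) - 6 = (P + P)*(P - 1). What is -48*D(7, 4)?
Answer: -4512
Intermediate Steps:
M(P) = 6 + 2*P*(-1 + P) (M(P) = 6 + (P + P)*(P - 1) = 6 + (2*P)*(-1 + P) = 6 + 2*P*(-1 + P))
D(G, h) = 6 + h - 2*G + 2*G² (D(G, h) = h + (6 - 2*G + 2*G²) = 6 + h - 2*G + 2*G²)
-48*D(7, 4) = -48*(6 + 4 - 2*7 + 2*7²) = -48*(6 + 4 - 14 + 2*49) = -48*(6 + 4 - 14 + 98) = -48*94 = -4512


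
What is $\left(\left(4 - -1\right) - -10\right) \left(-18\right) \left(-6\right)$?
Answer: $1620$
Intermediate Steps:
$\left(\left(4 - -1\right) - -10\right) \left(-18\right) \left(-6\right) = \left(\left(4 + 1\right) + 10\right) \left(-18\right) \left(-6\right) = \left(5 + 10\right) \left(-18\right) \left(-6\right) = 15 \left(-18\right) \left(-6\right) = \left(-270\right) \left(-6\right) = 1620$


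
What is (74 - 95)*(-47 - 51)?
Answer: 2058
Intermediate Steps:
(74 - 95)*(-47 - 51) = -21*(-98) = 2058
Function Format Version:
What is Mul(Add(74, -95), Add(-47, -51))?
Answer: 2058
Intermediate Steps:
Mul(Add(74, -95), Add(-47, -51)) = Mul(-21, -98) = 2058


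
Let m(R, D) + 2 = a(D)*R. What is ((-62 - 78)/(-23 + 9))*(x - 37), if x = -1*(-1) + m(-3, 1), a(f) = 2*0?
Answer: -380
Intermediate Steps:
a(f) = 0
m(R, D) = -2 (m(R, D) = -2 + 0*R = -2 + 0 = -2)
x = -1 (x = -1*(-1) - 2 = 1 - 2 = -1)
((-62 - 78)/(-23 + 9))*(x - 37) = ((-62 - 78)/(-23 + 9))*(-1 - 37) = -140/(-14)*(-38) = -140*(-1/14)*(-38) = 10*(-38) = -380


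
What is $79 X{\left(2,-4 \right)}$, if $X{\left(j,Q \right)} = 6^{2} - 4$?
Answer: $2528$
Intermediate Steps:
$X{\left(j,Q \right)} = 32$ ($X{\left(j,Q \right)} = 36 - 4 = 32$)
$79 X{\left(2,-4 \right)} = 79 \cdot 32 = 2528$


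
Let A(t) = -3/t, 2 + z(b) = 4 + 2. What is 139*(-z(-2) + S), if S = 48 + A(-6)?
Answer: 12371/2 ≈ 6185.5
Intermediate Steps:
z(b) = 4 (z(b) = -2 + (4 + 2) = -2 + 6 = 4)
S = 97/2 (S = 48 - 3/(-6) = 48 - 3*(-⅙) = 48 + ½ = 97/2 ≈ 48.500)
139*(-z(-2) + S) = 139*(-1*4 + 97/2) = 139*(-4 + 97/2) = 139*(89/2) = 12371/2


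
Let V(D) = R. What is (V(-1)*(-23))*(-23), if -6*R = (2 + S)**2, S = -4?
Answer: -1058/3 ≈ -352.67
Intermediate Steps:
R = -2/3 (R = -(2 - 4)**2/6 = -1/6*(-2)**2 = -1/6*4 = -2/3 ≈ -0.66667)
V(D) = -2/3
(V(-1)*(-23))*(-23) = -2/3*(-23)*(-23) = (46/3)*(-23) = -1058/3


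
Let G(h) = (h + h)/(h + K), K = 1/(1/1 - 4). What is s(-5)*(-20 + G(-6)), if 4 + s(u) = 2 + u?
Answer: 2408/19 ≈ 126.74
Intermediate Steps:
K = -⅓ (K = 1/(1 - 4) = 1/(-3) = -⅓ ≈ -0.33333)
G(h) = 2*h/(-⅓ + h) (G(h) = (h + h)/(h - ⅓) = (2*h)/(-⅓ + h) = 2*h/(-⅓ + h))
s(u) = -2 + u (s(u) = -4 + (2 + u) = -2 + u)
s(-5)*(-20 + G(-6)) = (-2 - 5)*(-20 + 6*(-6)/(-1 + 3*(-6))) = -7*(-20 + 6*(-6)/(-1 - 18)) = -7*(-20 + 6*(-6)/(-19)) = -7*(-20 + 6*(-6)*(-1/19)) = -7*(-20 + 36/19) = -7*(-344/19) = 2408/19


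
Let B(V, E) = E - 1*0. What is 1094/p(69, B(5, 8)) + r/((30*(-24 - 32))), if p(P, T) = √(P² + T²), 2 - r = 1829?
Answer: 87/80 + 1094*√193/965 ≈ 16.837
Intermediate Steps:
B(V, E) = E (B(V, E) = E + 0 = E)
r = -1827 (r = 2 - 1*1829 = 2 - 1829 = -1827)
1094/p(69, B(5, 8)) + r/((30*(-24 - 32))) = 1094/(√(69² + 8²)) - 1827*1/(30*(-24 - 32)) = 1094/(√(4761 + 64)) - 1827/(30*(-56)) = 1094/(√4825) - 1827/(-1680) = 1094/((5*√193)) - 1827*(-1/1680) = 1094*(√193/965) + 87/80 = 1094*√193/965 + 87/80 = 87/80 + 1094*√193/965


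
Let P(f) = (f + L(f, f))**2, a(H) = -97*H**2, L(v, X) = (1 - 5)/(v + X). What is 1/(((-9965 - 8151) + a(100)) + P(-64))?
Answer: -1024/1007640575 ≈ -1.0162e-6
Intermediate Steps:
L(v, X) = -4/(X + v)
P(f) = (f - 2/f)**2 (P(f) = (f - 4/(f + f))**2 = (f - 4*1/(2*f))**2 = (f - 2/f)**2)
1/(((-9965 - 8151) + a(100)) + P(-64)) = 1/(((-9965 - 8151) - 97*100**2) + (-2 + (-64)**2)**2/(-64)**2) = 1/((-18116 - 97*10000) + (-2 + 4096)**2/4096) = 1/((-18116 - 970000) + (1/4096)*4094**2) = 1/(-988116 + (1/4096)*16760836) = 1/(-988116 + 4190209/1024) = 1/(-1007640575/1024) = -1024/1007640575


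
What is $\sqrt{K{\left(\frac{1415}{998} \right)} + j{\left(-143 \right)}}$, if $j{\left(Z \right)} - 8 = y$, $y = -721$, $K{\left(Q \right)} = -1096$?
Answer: $3 i \sqrt{201} \approx 42.532 i$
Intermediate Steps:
$j{\left(Z \right)} = -713$ ($j{\left(Z \right)} = 8 - 721 = -713$)
$\sqrt{K{\left(\frac{1415}{998} \right)} + j{\left(-143 \right)}} = \sqrt{-1096 - 713} = \sqrt{-1809} = 3 i \sqrt{201}$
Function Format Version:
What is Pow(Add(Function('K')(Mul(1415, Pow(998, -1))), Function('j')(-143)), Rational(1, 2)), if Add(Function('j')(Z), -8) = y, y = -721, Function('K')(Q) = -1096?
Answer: Mul(3, I, Pow(201, Rational(1, 2))) ≈ Mul(42.532, I)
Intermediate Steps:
Function('j')(Z) = -713 (Function('j')(Z) = Add(8, -721) = -713)
Pow(Add(Function('K')(Mul(1415, Pow(998, -1))), Function('j')(-143)), Rational(1, 2)) = Pow(Add(-1096, -713), Rational(1, 2)) = Pow(-1809, Rational(1, 2)) = Mul(3, I, Pow(201, Rational(1, 2)))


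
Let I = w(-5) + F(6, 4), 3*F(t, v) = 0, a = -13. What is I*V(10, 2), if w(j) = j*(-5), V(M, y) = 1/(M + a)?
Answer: -25/3 ≈ -8.3333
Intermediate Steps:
V(M, y) = 1/(-13 + M) (V(M, y) = 1/(M - 13) = 1/(-13 + M))
F(t, v) = 0 (F(t, v) = (1/3)*0 = 0)
w(j) = -5*j
I = 25 (I = -5*(-5) + 0 = 25 + 0 = 25)
I*V(10, 2) = 25/(-13 + 10) = 25/(-3) = 25*(-1/3) = -25/3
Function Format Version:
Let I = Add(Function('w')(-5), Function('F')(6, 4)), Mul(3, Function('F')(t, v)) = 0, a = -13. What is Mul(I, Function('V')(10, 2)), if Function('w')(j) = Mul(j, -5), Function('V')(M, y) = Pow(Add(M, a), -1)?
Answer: Rational(-25, 3) ≈ -8.3333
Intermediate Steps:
Function('V')(M, y) = Pow(Add(-13, M), -1) (Function('V')(M, y) = Pow(Add(M, -13), -1) = Pow(Add(-13, M), -1))
Function('F')(t, v) = 0 (Function('F')(t, v) = Mul(Rational(1, 3), 0) = 0)
Function('w')(j) = Mul(-5, j)
I = 25 (I = Add(Mul(-5, -5), 0) = Add(25, 0) = 25)
Mul(I, Function('V')(10, 2)) = Mul(25, Pow(Add(-13, 10), -1)) = Mul(25, Pow(-3, -1)) = Mul(25, Rational(-1, 3)) = Rational(-25, 3)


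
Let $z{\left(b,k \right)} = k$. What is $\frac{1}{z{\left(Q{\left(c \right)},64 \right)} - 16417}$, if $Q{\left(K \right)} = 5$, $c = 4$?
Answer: $- \frac{1}{16353} \approx -6.1151 \cdot 10^{-5}$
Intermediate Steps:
$\frac{1}{z{\left(Q{\left(c \right)},64 \right)} - 16417} = \frac{1}{64 - 16417} = \frac{1}{-16353} = - \frac{1}{16353}$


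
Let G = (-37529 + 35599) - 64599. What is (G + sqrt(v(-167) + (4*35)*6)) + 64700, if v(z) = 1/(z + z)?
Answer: -1829 + sqrt(93706706)/334 ≈ -1800.0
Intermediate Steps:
v(z) = 1/(2*z)
G = -66529 (G = -1930 - 64599 = -66529)
(G + sqrt(v(-167) + (4*35)*6)) + 64700 = (-66529 + sqrt((1/2)/(-167) + (4*35)*6)) + 64700 = (-66529 + sqrt((1/2)*(-1/167) + 140*6)) + 64700 = (-66529 + sqrt(-1/334 + 840)) + 64700 = (-66529 + sqrt(280559/334)) + 64700 = (-66529 + sqrt(93706706)/334) + 64700 = -1829 + sqrt(93706706)/334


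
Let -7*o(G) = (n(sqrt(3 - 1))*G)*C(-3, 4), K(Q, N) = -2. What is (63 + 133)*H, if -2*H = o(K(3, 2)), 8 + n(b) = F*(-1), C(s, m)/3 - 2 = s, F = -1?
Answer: -588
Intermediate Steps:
C(s, m) = 6 + 3*s
n(b) = -7 (n(b) = -8 - 1*(-1) = -8 + 1 = -7)
o(G) = -3*G (o(G) = -(-7*G)*(6 + 3*(-3))/7 = -(-7*G)*(6 - 9)/7 = -(-7*G)*(-3)/7 = -3*G)
H = -3 (H = -(-3)*(-2)/2 = -1/2*6 = -3)
(63 + 133)*H = (63 + 133)*(-3) = 196*(-3) = -588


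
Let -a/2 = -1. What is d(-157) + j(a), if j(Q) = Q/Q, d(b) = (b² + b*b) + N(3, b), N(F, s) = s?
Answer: 49142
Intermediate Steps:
a = 2 (a = -2*(-1) = 2)
d(b) = b + 2*b² (d(b) = (b² + b*b) + b = (b² + b²) + b = 2*b² + b = b + 2*b²)
j(Q) = 1
d(-157) + j(a) = -157*(1 + 2*(-157)) + 1 = -157*(1 - 314) + 1 = -157*(-313) + 1 = 49141 + 1 = 49142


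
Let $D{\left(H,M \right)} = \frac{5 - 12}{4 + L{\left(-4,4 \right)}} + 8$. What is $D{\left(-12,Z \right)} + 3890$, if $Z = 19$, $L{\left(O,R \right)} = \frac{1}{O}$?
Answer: $\frac{58442}{15} \approx 3896.1$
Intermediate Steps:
$D{\left(H,M \right)} = \frac{92}{15}$ ($D{\left(H,M \right)} = \frac{5 - 12}{4 + \frac{1}{-4}} + 8 = - \frac{7}{4 - \frac{1}{4}} + 8 = - \frac{7}{\frac{15}{4}} + 8 = \left(-7\right) \frac{4}{15} + 8 = - \frac{28}{15} + 8 = \frac{92}{15}$)
$D{\left(-12,Z \right)} + 3890 = \frac{92}{15} + 3890 = \frac{58442}{15}$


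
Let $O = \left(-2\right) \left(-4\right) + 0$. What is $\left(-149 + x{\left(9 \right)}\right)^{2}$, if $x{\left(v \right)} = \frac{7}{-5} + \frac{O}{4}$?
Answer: $\frac{550564}{25} \approx 22023.0$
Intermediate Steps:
$O = 8$ ($O = 8 + 0 = 8$)
$x{\left(v \right)} = \frac{3}{5}$ ($x{\left(v \right)} = \frac{7}{-5} + \frac{8}{4} = 7 \left(- \frac{1}{5}\right) + 8 \cdot \frac{1}{4} = - \frac{7}{5} + 2 = \frac{3}{5}$)
$\left(-149 + x{\left(9 \right)}\right)^{2} = \left(-149 + \frac{3}{5}\right)^{2} = \left(- \frac{742}{5}\right)^{2} = \frac{550564}{25}$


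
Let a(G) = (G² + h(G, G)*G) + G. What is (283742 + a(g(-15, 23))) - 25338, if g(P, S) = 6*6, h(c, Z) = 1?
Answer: 259772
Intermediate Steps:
g(P, S) = 36
a(G) = G² + 2*G (a(G) = (G² + 1*G) + G = (G² + G) + G = (G + G²) + G = G² + 2*G)
(283742 + a(g(-15, 23))) - 25338 = (283742 + 36*(2 + 36)) - 25338 = (283742 + 36*38) - 25338 = (283742 + 1368) - 25338 = 285110 - 25338 = 259772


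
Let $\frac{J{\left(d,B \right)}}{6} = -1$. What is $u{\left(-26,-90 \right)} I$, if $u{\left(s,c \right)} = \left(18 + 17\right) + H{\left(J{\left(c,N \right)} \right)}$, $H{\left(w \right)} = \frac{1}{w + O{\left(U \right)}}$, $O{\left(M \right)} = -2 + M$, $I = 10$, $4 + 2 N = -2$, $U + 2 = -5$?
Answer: $\frac{1048}{3} \approx 349.33$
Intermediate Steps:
$U = -7$ ($U = -2 - 5 = -7$)
$N = -3$ ($N = -2 + \frac{1}{2} \left(-2\right) = -2 - 1 = -3$)
$J{\left(d,B \right)} = -6$ ($J{\left(d,B \right)} = 6 \left(-1\right) = -6$)
$H{\left(w \right)} = \frac{1}{-9 + w}$ ($H{\left(w \right)} = \frac{1}{w - 9} = \frac{1}{-9 + w}$)
$u{\left(s,c \right)} = \frac{524}{15}$ ($u{\left(s,c \right)} = \left(18 + 17\right) + \frac{1}{-9 - 6} = 35 + \frac{1}{-15} = 35 - \frac{1}{15} = \frac{524}{15}$)
$u{\left(-26,-90 \right)} I = \frac{524}{15} \cdot 10 = \frac{1048}{3}$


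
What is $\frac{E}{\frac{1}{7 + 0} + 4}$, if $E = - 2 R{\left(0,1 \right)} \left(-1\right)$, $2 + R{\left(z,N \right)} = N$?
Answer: $- \frac{14}{29} \approx -0.48276$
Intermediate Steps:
$R{\left(z,N \right)} = -2 + N$
$E = -2$ ($E = - 2 \left(-2 + 1\right) \left(-1\right) = \left(-2\right) \left(-1\right) \left(-1\right) = 2 \left(-1\right) = -2$)
$\frac{E}{\frac{1}{7 + 0} + 4} = - \frac{2}{\frac{1}{7 + 0} + 4} = - \frac{2}{\frac{1}{7} + 4} = - \frac{2}{\frac{29}{7}} = \left(-2\right) \frac{7}{29} = - \frac{14}{29}$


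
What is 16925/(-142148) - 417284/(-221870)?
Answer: 27780468141/15769188380 ≈ 1.7617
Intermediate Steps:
16925/(-142148) - 417284/(-221870) = 16925*(-1/142148) - 417284*(-1/221870) = -16925/142148 + 208642/110935 = 27780468141/15769188380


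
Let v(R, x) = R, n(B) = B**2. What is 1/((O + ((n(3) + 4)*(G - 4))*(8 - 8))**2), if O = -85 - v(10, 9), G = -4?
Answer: 1/9025 ≈ 0.00011080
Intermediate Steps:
O = -95 (O = -85 - 1*10 = -85 - 10 = -95)
1/((O + ((n(3) + 4)*(G - 4))*(8 - 8))**2) = 1/((-95 + ((3**2 + 4)*(-4 - 4))*(8 - 8))**2) = 1/((-95 + ((9 + 4)*(-8))*0)**2) = 1/((-95 + (13*(-8))*0)**2) = 1/((-95 - 104*0)**2) = 1/((-95 + 0)**2) = 1/((-95)**2) = 1/9025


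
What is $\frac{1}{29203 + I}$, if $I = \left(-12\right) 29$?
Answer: $\frac{1}{28855} \approx 3.4656 \cdot 10^{-5}$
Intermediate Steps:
$I = -348$
$\frac{1}{29203 + I} = \frac{1}{29203 - 348} = \frac{1}{28855}$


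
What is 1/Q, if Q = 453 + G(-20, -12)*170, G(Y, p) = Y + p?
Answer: -1/4987 ≈ -0.00020052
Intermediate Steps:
Q = -4987 (Q = 453 + (-20 - 12)*170 = 453 - 32*170 = 453 - 5440 = -4987)
1/Q = 1/(-4987) = -1/4987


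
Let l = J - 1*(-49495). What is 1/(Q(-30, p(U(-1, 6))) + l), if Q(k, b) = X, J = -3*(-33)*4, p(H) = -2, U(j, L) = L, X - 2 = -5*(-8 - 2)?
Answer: 1/49943 ≈ 2.0023e-5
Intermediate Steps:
X = 52 (X = 2 - 5*(-8 - 2) = 2 - 5*(-10) = 2 + 50 = 52)
J = 396 (J = 99*4 = 396)
l = 49891 (l = 396 - 1*(-49495) = 396 + 49495 = 49891)
Q(k, b) = 52
1/(Q(-30, p(U(-1, 6))) + l) = 1/(52 + 49891) = 1/49943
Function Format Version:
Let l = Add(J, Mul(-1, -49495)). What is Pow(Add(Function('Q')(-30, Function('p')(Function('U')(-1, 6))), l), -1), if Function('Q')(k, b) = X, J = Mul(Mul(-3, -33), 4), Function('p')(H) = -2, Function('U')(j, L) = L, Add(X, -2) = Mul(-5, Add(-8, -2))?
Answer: Rational(1, 49943) ≈ 2.0023e-5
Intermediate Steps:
X = 52 (X = Add(2, Mul(-5, Add(-8, -2))) = Add(2, Mul(-5, -10)) = Add(2, 50) = 52)
J = 396 (J = Mul(99, 4) = 396)
l = 49891 (l = Add(396, Mul(-1, -49495)) = Add(396, 49495) = 49891)
Function('Q')(k, b) = 52
Pow(Add(Function('Q')(-30, Function('p')(Function('U')(-1, 6))), l), -1) = Pow(Add(52, 49891), -1) = Pow(49943, -1) = Rational(1, 49943)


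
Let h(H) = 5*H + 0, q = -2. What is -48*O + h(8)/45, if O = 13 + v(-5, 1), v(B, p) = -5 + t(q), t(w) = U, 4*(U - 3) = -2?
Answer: -4528/9 ≈ -503.11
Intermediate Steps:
h(H) = 5*H
U = 5/2 (U = 3 + (¼)*(-2) = 3 - ½ = 5/2 ≈ 2.5000)
t(w) = 5/2
v(B, p) = -5/2 (v(B, p) = -5 + 5/2 = -5/2)
O = 21/2 (O = 13 - 5/2 = 21/2 ≈ 10.500)
-48*O + h(8)/45 = -48*21/2 + (5*8)/45 = -504 + 40*(1/45) = -504 + 8/9 = -4528/9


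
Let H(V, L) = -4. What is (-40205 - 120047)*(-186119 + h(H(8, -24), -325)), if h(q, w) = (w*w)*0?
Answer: 29825941988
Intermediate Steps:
h(q, w) = 0 (h(q, w) = w²*0 = 0)
(-40205 - 120047)*(-186119 + h(H(8, -24), -325)) = (-40205 - 120047)*(-186119 + 0) = -160252*(-186119) = 29825941988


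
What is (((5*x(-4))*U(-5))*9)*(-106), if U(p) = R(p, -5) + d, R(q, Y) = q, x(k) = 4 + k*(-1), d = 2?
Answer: 114480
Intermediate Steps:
x(k) = 4 - k
U(p) = 2 + p (U(p) = p + 2 = 2 + p)
(((5*x(-4))*U(-5))*9)*(-106) = (((5*(4 - 1*(-4)))*(2 - 5))*9)*(-106) = (((5*(4 + 4))*(-3))*9)*(-106) = (((5*8)*(-3))*9)*(-106) = ((40*(-3))*9)*(-106) = -120*9*(-106) = -1080*(-106) = 114480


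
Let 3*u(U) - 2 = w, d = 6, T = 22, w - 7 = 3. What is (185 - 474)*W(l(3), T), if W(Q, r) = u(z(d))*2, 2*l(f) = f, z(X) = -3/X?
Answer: -2312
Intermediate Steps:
w = 10 (w = 7 + 3 = 10)
u(U) = 4 (u(U) = ⅔ + (⅓)*10 = ⅔ + 10/3 = 4)
l(f) = f/2
W(Q, r) = 8 (W(Q, r) = 4*2 = 8)
(185 - 474)*W(l(3), T) = (185 - 474)*8 = -289*8 = -2312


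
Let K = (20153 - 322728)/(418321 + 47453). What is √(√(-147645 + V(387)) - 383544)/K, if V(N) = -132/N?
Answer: -155258*√(-6382555704 + 129*I*√2456966121)/13010725 ≈ -0.47755 - 953.34*I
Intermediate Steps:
K = -302575/465774 ≈ -0.64962
√(√(-147645 + V(387)) - 383544)/K = √(√(-147645 - 132/387) - 383544)/(-302575/465774) = √(√(-147645 - 132*1/387) - 383544)*(-465774/302575) = √(√(-147645 - 44/129) - 383544)*(-465774/302575) = √(√(-19046249/129) - 383544)*(-465774/302575) = √(I*√2456966121/129 - 383544)*(-465774/302575) = √(-383544 + I*√2456966121/129)*(-465774/302575) = -465774*√(-383544 + I*√2456966121/129)/302575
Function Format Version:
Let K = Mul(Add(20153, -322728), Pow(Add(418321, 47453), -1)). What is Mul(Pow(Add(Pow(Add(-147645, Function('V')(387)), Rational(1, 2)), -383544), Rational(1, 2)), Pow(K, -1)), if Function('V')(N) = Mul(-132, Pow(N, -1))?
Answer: Mul(Rational(-155258, 13010725), Pow(Add(-6382555704, Mul(129, I, Pow(2456966121, Rational(1, 2)))), Rational(1, 2))) ≈ Add(-0.47755, Mul(-953.34, I))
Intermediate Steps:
K = Rational(-302575, 465774) (K = Mul(-302575, Pow(465774, -1)) = Mul(-302575, Rational(1, 465774)) = Rational(-302575, 465774) ≈ -0.64962)
Mul(Pow(Add(Pow(Add(-147645, Function('V')(387)), Rational(1, 2)), -383544), Rational(1, 2)), Pow(K, -1)) = Mul(Pow(Add(Pow(Add(-147645, Mul(-132, Pow(387, -1))), Rational(1, 2)), -383544), Rational(1, 2)), Pow(Rational(-302575, 465774), -1)) = Mul(Pow(Add(Pow(Add(-147645, Mul(-132, Rational(1, 387))), Rational(1, 2)), -383544), Rational(1, 2)), Rational(-465774, 302575)) = Mul(Pow(Add(Pow(Add(-147645, Rational(-44, 129)), Rational(1, 2)), -383544), Rational(1, 2)), Rational(-465774, 302575)) = Mul(Pow(Add(Pow(Rational(-19046249, 129), Rational(1, 2)), -383544), Rational(1, 2)), Rational(-465774, 302575)) = Mul(Pow(Add(Mul(Rational(1, 129), I, Pow(2456966121, Rational(1, 2))), -383544), Rational(1, 2)), Rational(-465774, 302575)) = Mul(Pow(Add(-383544, Mul(Rational(1, 129), I, Pow(2456966121, Rational(1, 2)))), Rational(1, 2)), Rational(-465774, 302575)) = Mul(Rational(-465774, 302575), Pow(Add(-383544, Mul(Rational(1, 129), I, Pow(2456966121, Rational(1, 2)))), Rational(1, 2)))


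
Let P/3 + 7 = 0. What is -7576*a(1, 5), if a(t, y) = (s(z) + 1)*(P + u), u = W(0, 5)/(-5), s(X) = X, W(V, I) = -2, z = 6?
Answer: 5462296/5 ≈ 1.0925e+6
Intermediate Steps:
P = -21 (P = -21 + 3*0 = -21 + 0 = -21)
u = 2/5 (u = -2/(-5) = -2*(-1/5) = 2/5 ≈ 0.40000)
a(t, y) = -721/5 (a(t, y) = (6 + 1)*(-21 + 2/5) = 7*(-103/5) = -721/5)
-7576*a(1, 5) = -7576*(-721/5) = 5462296/5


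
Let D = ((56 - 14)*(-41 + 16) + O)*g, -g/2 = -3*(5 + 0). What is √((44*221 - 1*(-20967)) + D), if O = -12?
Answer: I*√1169 ≈ 34.191*I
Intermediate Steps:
g = 30 (g = -(-6)*(5 + 0) = -(-6)*5 = -2*(-15) = 30)
D = -31860 (D = ((56 - 14)*(-41 + 16) - 12)*30 = (42*(-25) - 12)*30 = (-1050 - 12)*30 = -1062*30 = -31860)
√((44*221 - 1*(-20967)) + D) = √((44*221 - 1*(-20967)) - 31860) = √((9724 + 20967) - 31860) = √(30691 - 31860) = √(-1169) = I*√1169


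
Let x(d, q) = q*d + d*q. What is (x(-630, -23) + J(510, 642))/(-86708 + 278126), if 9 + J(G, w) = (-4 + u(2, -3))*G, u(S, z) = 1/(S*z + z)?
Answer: 80623/574254 ≈ 0.14040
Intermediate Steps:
u(S, z) = 1/(z + S*z)
J(G, w) = -9 - 37*G/9 (J(G, w) = -9 + (-4 + 1/((-3)*(1 + 2)))*G = -9 + (-4 - ⅓/3)*G = -9 + (-4 - ⅓*⅓)*G = -9 + (-4 - ⅑)*G = -9 - 37*G/9)
x(d, q) = 2*d*q (x(d, q) = d*q + d*q = 2*d*q)
(x(-630, -23) + J(510, 642))/(-86708 + 278126) = (2*(-630)*(-23) + (-9 - 37/9*510))/(-86708 + 278126) = (28980 + (-9 - 6290/3))/191418 = (28980 - 6317/3)*(1/191418) = (80623/3)*(1/191418) = 80623/574254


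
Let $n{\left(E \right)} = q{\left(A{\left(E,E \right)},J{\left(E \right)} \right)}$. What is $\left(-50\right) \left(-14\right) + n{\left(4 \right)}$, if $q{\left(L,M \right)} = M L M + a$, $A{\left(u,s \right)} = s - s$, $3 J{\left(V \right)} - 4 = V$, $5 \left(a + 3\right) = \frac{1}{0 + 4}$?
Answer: $\frac{13941}{20} \approx 697.05$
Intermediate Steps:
$a = - \frac{59}{20}$ ($a = -3 + \frac{1}{5 \left(0 + 4\right)} = -3 + \frac{1}{5 \cdot 4} = -3 + \frac{1}{5} \cdot \frac{1}{4} = -3 + \frac{1}{20} = - \frac{59}{20} \approx -2.95$)
$J{\left(V \right)} = \frac{4}{3} + \frac{V}{3}$
$A{\left(u,s \right)} = 0$
$q{\left(L,M \right)} = - \frac{59}{20} + L M^{2}$ ($q{\left(L,M \right)} = M L M - \frac{59}{20} = L M M - \frac{59}{20} = L M^{2} - \frac{59}{20} = - \frac{59}{20} + L M^{2}$)
$n{\left(E \right)} = - \frac{59}{20}$ ($n{\left(E \right)} = - \frac{59}{20} + 0 \left(\frac{4}{3} + \frac{E}{3}\right)^{2} = - \frac{59}{20} + 0 = - \frac{59}{20}$)
$\left(-50\right) \left(-14\right) + n{\left(4 \right)} = \left(-50\right) \left(-14\right) - \frac{59}{20} = 700 - \frac{59}{20} = \frac{13941}{20}$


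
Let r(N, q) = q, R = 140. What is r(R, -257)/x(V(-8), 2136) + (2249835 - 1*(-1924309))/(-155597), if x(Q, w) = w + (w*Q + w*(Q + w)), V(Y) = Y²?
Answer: -1553439663553/57906500760 ≈ -26.827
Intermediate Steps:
x(Q, w) = w + Q*w + w*(Q + w) (x(Q, w) = w + (Q*w + w*(Q + w)) = w + Q*w + w*(Q + w))
r(R, -257)/x(V(-8), 2136) + (2249835 - 1*(-1924309))/(-155597) = -257*1/(2136*(1 + 2136 + 2*(-8)²)) + (2249835 - 1*(-1924309))/(-155597) = -257*1/(2136*(1 + 2136 + 2*64)) + (2249835 + 1924309)*(-1/155597) = -257*1/(2136*(1 + 2136 + 128)) + 4174144*(-1/155597) = -257/(2136*2265) - 321088/11969 = -257/4838040 - 321088/11969 = -1553439663553/57906500760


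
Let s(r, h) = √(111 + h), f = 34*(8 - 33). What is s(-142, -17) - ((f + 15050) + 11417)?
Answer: -25617 + √94 ≈ -25607.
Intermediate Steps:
f = -850 (f = 34*(-25) = -850)
s(-142, -17) - ((f + 15050) + 11417) = √(111 - 17) - ((-850 + 15050) + 11417) = √94 - (14200 + 11417) = √94 - 1*25617 = √94 - 25617 = -25617 + √94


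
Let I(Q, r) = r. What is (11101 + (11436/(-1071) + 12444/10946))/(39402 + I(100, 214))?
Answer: 21671169139/77404157376 ≈ 0.27997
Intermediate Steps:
(11101 + (11436/(-1071) + 12444/10946))/(39402 + I(100, 214)) = (11101 + (11436/(-1071) + 12444/10946))/(39402 + 214) = (11101 + (11436*(-1/1071) + 12444*(1/10946)))/39616 = (11101 + (-3812/357 + 6222/5473))*(1/39616) = (11101 - 18641822/1953861)*(1/39616) = (21671169139/1953861)*(1/39616) = 21671169139/77404157376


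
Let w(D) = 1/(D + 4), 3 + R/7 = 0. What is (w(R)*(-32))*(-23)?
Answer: -736/17 ≈ -43.294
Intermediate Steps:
R = -21 (R = -21 + 7*0 = -21 + 0 = -21)
w(D) = 1/(4 + D)
(w(R)*(-32))*(-23) = (-32/(4 - 21))*(-23) = (-32/(-17))*(-23) = -1/17*(-32)*(-23) = (32/17)*(-23) = -736/17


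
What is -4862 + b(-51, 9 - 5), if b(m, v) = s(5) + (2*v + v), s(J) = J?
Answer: -4845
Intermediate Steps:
b(m, v) = 5 + 3*v (b(m, v) = 5 + (2*v + v) = 5 + 3*v)
-4862 + b(-51, 9 - 5) = -4862 + (5 + 3*(9 - 5)) = -4862 + (5 + 3*4) = -4862 + (5 + 12) = -4862 + 17 = -4845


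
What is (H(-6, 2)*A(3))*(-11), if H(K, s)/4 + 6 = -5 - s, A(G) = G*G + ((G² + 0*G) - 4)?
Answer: 8008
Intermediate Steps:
A(G) = -4 + 2*G² (A(G) = G² + ((G² + 0) - 4) = G² + (G² - 4) = G² + (-4 + G²) = -4 + 2*G²)
H(K, s) = -44 - 4*s (H(K, s) = -24 + 4*(-5 - s) = -24 + (-20 - 4*s) = -44 - 4*s)
(H(-6, 2)*A(3))*(-11) = ((-44 - 4*2)*(-4 + 2*3²))*(-11) = ((-44 - 8)*(-4 + 2*9))*(-11) = -52*(-4 + 18)*(-11) = -52*14*(-11) = -728*(-11) = 8008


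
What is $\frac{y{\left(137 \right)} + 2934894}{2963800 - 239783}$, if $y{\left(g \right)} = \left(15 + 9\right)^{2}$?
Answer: $\frac{2935470}{2724017} \approx 1.0776$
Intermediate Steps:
$y{\left(g \right)} = 576$ ($y{\left(g \right)} = 24^{2} = 576$)
$\frac{y{\left(137 \right)} + 2934894}{2963800 - 239783} = \frac{576 + 2934894}{2963800 - 239783} = \frac{2935470}{2724017}$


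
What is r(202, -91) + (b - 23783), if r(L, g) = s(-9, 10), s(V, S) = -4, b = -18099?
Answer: -41886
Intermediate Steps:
r(L, g) = -4
r(202, -91) + (b - 23783) = -4 + (-18099 - 23783) = -4 - 41882 = -41886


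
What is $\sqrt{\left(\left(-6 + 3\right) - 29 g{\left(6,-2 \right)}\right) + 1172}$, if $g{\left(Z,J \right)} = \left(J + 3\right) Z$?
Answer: $\sqrt{995} \approx 31.544$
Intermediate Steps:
$g{\left(Z,J \right)} = Z \left(3 + J\right)$ ($g{\left(Z,J \right)} = \left(3 + J\right) Z = Z \left(3 + J\right)$)
$\sqrt{\left(\left(-6 + 3\right) - 29 g{\left(6,-2 \right)}\right) + 1172} = \sqrt{\left(\left(-6 + 3\right) - 29 \cdot 6 \left(3 - 2\right)\right) + 1172} = \sqrt{\left(-3 - 29 \cdot 6 \cdot 1\right) + 1172} = \sqrt{\left(-3 - 174\right) + 1172} = \sqrt{-177 + 1172} = \sqrt{995}$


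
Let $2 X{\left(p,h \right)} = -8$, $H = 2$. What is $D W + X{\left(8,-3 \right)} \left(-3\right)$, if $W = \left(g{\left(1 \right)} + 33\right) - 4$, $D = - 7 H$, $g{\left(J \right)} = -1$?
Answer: $-380$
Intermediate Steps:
$X{\left(p,h \right)} = -4$ ($X{\left(p,h \right)} = \frac{1}{2} \left(-8\right) = -4$)
$D = -14$ ($D = \left(-7\right) 2 = -14$)
$W = 28$ ($W = \left(-1 + 33\right) - 4 = 32 - 4 = 28$)
$D W + X{\left(8,-3 \right)} \left(-3\right) = \left(-14\right) 28 - -12 = -392 + 12 = -380$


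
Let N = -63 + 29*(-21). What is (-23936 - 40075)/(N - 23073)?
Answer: 21337/7915 ≈ 2.6958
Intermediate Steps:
N = -672 (N = -63 - 609 = -672)
(-23936 - 40075)/(N - 23073) = (-23936 - 40075)/(-672 - 23073) = -64011/(-23745) = -64011*(-1/23745) = 21337/7915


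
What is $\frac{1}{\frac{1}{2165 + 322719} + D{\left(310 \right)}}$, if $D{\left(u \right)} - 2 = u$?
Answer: $\frac{324884}{101363809} \approx 0.0032051$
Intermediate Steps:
$D{\left(u \right)} = 2 + u$
$\frac{1}{\frac{1}{2165 + 322719} + D{\left(310 \right)}} = \frac{1}{\frac{1}{2165 + 322719} + \left(2 + 310\right)} = \frac{1}{\frac{1}{324884} + 312} = \frac{1}{\frac{101363809}{324884}} = \frac{324884}{101363809}$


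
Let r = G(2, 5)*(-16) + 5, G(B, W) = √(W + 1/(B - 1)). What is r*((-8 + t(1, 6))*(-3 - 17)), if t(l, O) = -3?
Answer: 1100 - 3520*√6 ≈ -7522.2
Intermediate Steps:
G(B, W) = √(W + 1/(-1 + B))
r = 5 - 16*√6 (r = √((1 + 5*(-1 + 2))/(-1 + 2))*(-16) + 5 = √((1 + 5*1)/1)*(-16) + 5 = √(1*(1 + 5))*(-16) + 5 = √(1*6)*(-16) + 5 = √6*(-16) + 5 = -16*√6 + 5 = 5 - 16*√6 ≈ -34.192)
r*((-8 + t(1, 6))*(-3 - 17)) = (5 - 16*√6)*((-8 - 3)*(-3 - 17)) = (5 - 16*√6)*(-11*(-20)) = (5 - 16*√6)*220 = 1100 - 3520*√6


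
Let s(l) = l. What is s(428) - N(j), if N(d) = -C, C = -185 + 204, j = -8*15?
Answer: 447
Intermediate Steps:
j = -120
C = 19
N(d) = -19 (N(d) = -1*19 = -19)
s(428) - N(j) = 428 - 1*(-19) = 428 + 19 = 447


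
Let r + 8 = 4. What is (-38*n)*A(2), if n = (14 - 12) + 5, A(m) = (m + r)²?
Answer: -1064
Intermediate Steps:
r = -4 (r = -8 + 4 = -4)
A(m) = (-4 + m)² (A(m) = (m - 4)² = (-4 + m)²)
n = 7 (n = 2 + 5 = 7)
(-38*n)*A(2) = (-38*7)*(-4 + 2)² = -266*(-2)² = -266*4 = -1064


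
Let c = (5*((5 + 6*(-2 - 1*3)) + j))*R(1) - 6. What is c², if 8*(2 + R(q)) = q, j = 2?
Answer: 2812329/64 ≈ 43943.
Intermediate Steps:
R(q) = -2 + q/8
c = 1677/8 (c = (5*((5 + 6*(-2 - 1*3)) + 2))*(-2 + (⅛)*1) - 6 = (5*((5 + 6*(-2 - 3)) + 2))*(-2 + ⅛) - 6 = (5*((5 + 6*(-5)) + 2))*(-15/8) - 6 = (5*((5 - 30) + 2))*(-15/8) - 6 = (5*(-25 + 2))*(-15/8) - 6 = (5*(-23))*(-15/8) - 6 = -115*(-15/8) - 6 = 1725/8 - 6 = 1677/8 ≈ 209.63)
c² = (1677/8)² = 2812329/64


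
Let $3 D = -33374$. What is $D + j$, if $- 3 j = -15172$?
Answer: $- \frac{18202}{3} \approx -6067.3$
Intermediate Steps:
$D = - \frac{33374}{3}$ ($D = \frac{1}{3} \left(-33374\right) = - \frac{33374}{3} \approx -11125.0$)
$j = \frac{15172}{3}$ ($j = \left(- \frac{1}{3}\right) \left(-15172\right) = \frac{15172}{3} \approx 5057.3$)
$D + j = - \frac{33374}{3} + \frac{15172}{3} = - \frac{18202}{3}$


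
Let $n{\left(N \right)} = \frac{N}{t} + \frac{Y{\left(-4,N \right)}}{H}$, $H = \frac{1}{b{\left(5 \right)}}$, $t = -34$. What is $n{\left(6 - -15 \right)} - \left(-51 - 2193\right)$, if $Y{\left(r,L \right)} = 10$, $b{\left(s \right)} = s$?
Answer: $\frac{77975}{34} \approx 2293.4$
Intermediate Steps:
$H = \frac{1}{5} \approx 0.2$
$n{\left(N \right)} = 50 - \frac{N}{34}$ ($n{\left(N \right)} = \frac{N}{-34} + 10 \frac{1}{\frac{1}{5}} = N \left(- \frac{1}{34}\right) + 10 \cdot 5 = - \frac{N}{34} + 50 = 50 - \frac{N}{34}$)
$n{\left(6 - -15 \right)} - \left(-51 - 2193\right) = \left(50 - \frac{6 - -15}{34}\right) - \left(-51 - 2193\right) = \left(50 - \frac{6 + 15}{34}\right) - \left(-51 - 2193\right) = \left(50 - \frac{21}{34}\right) - -2244 = \left(50 - \frac{21}{34}\right) + 2244 = \frac{1679}{34} + 2244 = \frac{77975}{34}$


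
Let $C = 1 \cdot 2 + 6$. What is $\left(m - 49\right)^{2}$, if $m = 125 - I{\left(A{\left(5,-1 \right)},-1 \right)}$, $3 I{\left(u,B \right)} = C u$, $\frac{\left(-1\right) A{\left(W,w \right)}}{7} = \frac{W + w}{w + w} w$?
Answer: $\frac{115600}{9} \approx 12844.0$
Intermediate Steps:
$A{\left(W,w \right)} = - \frac{7 W}{2} - \frac{7 w}{2}$ ($A{\left(W,w \right)} = - 7 \frac{W + w}{w + w} w = - 7 \frac{W + w}{2 w} w = - 7 \left(\frac{W}{2} + \frac{w}{2}\right) = - \frac{7 W}{2} - \frac{7 w}{2}$)
$C = 8$ ($C = 2 + 6 = 8$)
$I{\left(u,B \right)} = \frac{8 u}{3}$
$m = \frac{487}{3}$ ($m = 125 - \frac{8 \left(\left(- \frac{7}{2}\right) 5 - - \frac{7}{2}\right)}{3} = 125 - \frac{8 \left(- \frac{35}{2} + \frac{7}{2}\right)}{3} = 125 - \frac{8}{3} \left(-14\right) = 125 - - \frac{112}{3} = 125 + \frac{112}{3} = \frac{487}{3} \approx 162.33$)
$\left(m - 49\right)^{2} = \left(\frac{487}{3} - 49\right)^{2} = \left(\frac{340}{3}\right)^{2} = \frac{115600}{9}$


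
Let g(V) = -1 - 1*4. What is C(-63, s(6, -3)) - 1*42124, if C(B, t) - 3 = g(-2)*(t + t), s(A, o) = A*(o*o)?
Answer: -42661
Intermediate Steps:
g(V) = -5 (g(V) = -1 - 4 = -5)
s(A, o) = A*o²
C(B, t) = 3 - 10*t (C(B, t) = 3 - 5*(t + t) = 3 - 10*t)
C(-63, s(6, -3)) - 1*42124 = (3 - 60*(-3)²) - 1*42124 = (3 - 60*9) - 42124 = (3 - 10*54) - 42124 = (3 - 540) - 42124 = -537 - 42124 = -42661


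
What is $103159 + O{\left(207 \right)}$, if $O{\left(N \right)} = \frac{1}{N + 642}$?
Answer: $\frac{87581992}{849} \approx 1.0316 \cdot 10^{5}$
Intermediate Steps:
$O{\left(N \right)} = \frac{1}{642 + N}$
$103159 + O{\left(207 \right)} = 103159 + \frac{1}{642 + 207} = 103159 + \frac{1}{849} = \frac{87581992}{849}$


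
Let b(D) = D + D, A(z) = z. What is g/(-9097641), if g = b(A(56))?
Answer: -16/1299663 ≈ -1.2311e-5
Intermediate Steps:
b(D) = 2*D
g = 112 (g = 2*56 = 112)
g/(-9097641) = 112/(-9097641) = 112*(-1/9097641) = -16/1299663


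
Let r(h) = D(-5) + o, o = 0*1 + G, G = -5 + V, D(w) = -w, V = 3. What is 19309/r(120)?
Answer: 19309/3 ≈ 6436.3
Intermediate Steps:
G = -2 (G = -5 + 3 = -2)
o = -2 (o = 0*1 - 2 = 0 - 2 = -2)
r(h) = 3 (r(h) = -1*(-5) - 2 = 5 - 2 = 3)
19309/r(120) = 19309/3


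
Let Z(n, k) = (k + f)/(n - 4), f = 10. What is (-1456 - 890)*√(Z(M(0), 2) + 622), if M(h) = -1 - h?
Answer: -2346*√15490/5 ≈ -58396.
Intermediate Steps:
Z(n, k) = (10 + k)/(-4 + n) (Z(n, k) = (k + 10)/(n - 4) = (10 + k)/(-4 + n))
(-1456 - 890)*√(Z(M(0), 2) + 622) = (-1456 - 890)*√((10 + 2)/(-4 + (-1 - 1*0)) + 622) = -2346*√(12/(-4 + (-1 + 0)) + 622) = -2346*√(12/(-4 - 1) + 622) = -2346*√(12/(-5) + 622) = -2346*√(-⅕*12 + 622) = -2346*√(-12/5 + 622) = -2346*√15490/5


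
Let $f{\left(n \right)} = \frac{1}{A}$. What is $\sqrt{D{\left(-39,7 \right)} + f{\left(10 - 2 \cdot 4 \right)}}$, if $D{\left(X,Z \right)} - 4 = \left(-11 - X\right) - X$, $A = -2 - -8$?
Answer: $\frac{\sqrt{2562}}{6} \approx 8.436$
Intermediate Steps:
$A = 6$ ($A = -2 + 8 = 6$)
$D{\left(X,Z \right)} = -7 - 2 X$ ($D{\left(X,Z \right)} = 4 - \left(11 + 2 X\right) = -7 - 2 X$)
$f{\left(n \right)} = \frac{1}{6}$
$\sqrt{D{\left(-39,7 \right)} + f{\left(10 - 2 \cdot 4 \right)}} = \sqrt{\left(-7 - -78\right) + \frac{1}{6}} = \sqrt{\left(-7 + 78\right) + \frac{1}{6}} = \sqrt{71 + \frac{1}{6}} = \sqrt{\frac{427}{6}} = \frac{\sqrt{2562}}{6}$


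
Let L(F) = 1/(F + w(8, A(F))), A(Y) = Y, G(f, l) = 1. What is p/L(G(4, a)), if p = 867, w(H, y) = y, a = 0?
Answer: 1734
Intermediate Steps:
L(F) = 1/(2*F) (L(F) = 1/(F + F) = 1/(2*F))
p/L(G(4, a)) = 867/(((1/2)/1)) = 867/(((1/2)*1)) = 867/(1/2) = 867*2 = 1734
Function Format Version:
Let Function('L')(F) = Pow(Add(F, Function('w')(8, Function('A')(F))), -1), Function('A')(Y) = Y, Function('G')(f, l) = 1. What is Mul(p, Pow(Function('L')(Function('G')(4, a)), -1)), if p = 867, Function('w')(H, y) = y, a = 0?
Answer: 1734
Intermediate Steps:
Function('L')(F) = Mul(Rational(1, 2), Pow(F, -1)) (Function('L')(F) = Pow(Add(F, F), -1) = Pow(Mul(2, F), -1) = Mul(Rational(1, 2), Pow(F, -1)))
Mul(p, Pow(Function('L')(Function('G')(4, a)), -1)) = Mul(867, Pow(Mul(Rational(1, 2), Pow(1, -1)), -1)) = Mul(867, Pow(Mul(Rational(1, 2), 1), -1)) = Mul(867, Pow(Rational(1, 2), -1)) = Mul(867, 2) = 1734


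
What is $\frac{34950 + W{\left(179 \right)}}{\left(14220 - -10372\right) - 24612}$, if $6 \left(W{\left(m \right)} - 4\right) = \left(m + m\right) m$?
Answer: $- \frac{136903}{60} \approx -2281.7$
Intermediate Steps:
$W{\left(m \right)} = 4 + \frac{m^{2}}{3}$ ($W{\left(m \right)} = 4 + \frac{\left(m + m\right) m}{6} = 4 + \frac{2 m m}{6} = 4 + \frac{2 m^{2}}{6} = 4 + \frac{m^{2}}{3}$)
$\frac{34950 + W{\left(179 \right)}}{\left(14220 - -10372\right) - 24612} = \frac{34950 + \left(4 + \frac{179^{2}}{3}\right)}{\left(14220 - -10372\right) - 24612} = \frac{34950 + \left(4 + \frac{1}{3} \cdot 32041\right)}{\left(14220 + 10372\right) - 24612} = \frac{34950 + \left(4 + \frac{32041}{3}\right)}{24592 - 24612} = \frac{34950 + \frac{32053}{3}}{-20} = \frac{136903}{3} \left(- \frac{1}{20}\right) = - \frac{136903}{60}$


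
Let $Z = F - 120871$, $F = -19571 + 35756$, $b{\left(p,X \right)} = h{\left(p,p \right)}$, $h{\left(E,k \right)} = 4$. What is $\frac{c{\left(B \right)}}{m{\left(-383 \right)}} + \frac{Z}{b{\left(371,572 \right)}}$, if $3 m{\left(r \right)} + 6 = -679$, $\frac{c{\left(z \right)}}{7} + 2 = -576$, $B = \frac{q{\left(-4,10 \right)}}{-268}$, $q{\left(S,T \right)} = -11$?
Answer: $- \frac{35830679}{1370} \approx -26154.0$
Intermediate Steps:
$b{\left(p,X \right)} = 4$
$B = \frac{11}{268}$ ($B = - \frac{11}{-268} = \left(-11\right) \left(- \frac{1}{268}\right) = \frac{11}{268} \approx 0.041045$)
$c{\left(z \right)} = -4046$ ($c{\left(z \right)} = -14 + 7 \left(-576\right) = -14 - 4032 = -4046$)
$m{\left(r \right)} = - \frac{685}{3}$ ($m{\left(r \right)} = -2 + \frac{1}{3} \left(-679\right) = -2 - \frac{679}{3} = - \frac{685}{3}$)
$F = 16185$
$Z = -104686$ ($Z = 16185 - 120871 = -104686$)
$\frac{c{\left(B \right)}}{m{\left(-383 \right)}} + \frac{Z}{b{\left(371,572 \right)}} = - \frac{4046}{- \frac{685}{3}} - \frac{104686}{4} = \left(-4046\right) \left(- \frac{3}{685}\right) - \frac{52343}{2} = \frac{12138}{685} - \frac{52343}{2} = - \frac{35830679}{1370}$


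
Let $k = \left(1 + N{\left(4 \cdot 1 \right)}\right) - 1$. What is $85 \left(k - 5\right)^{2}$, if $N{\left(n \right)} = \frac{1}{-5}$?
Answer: $\frac{11492}{5} \approx 2298.4$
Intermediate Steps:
$N{\left(n \right)} = - \frac{1}{5}$
$k = - \frac{1}{5}$ ($k = \left(1 - \frac{1}{5}\right) - 1 = \frac{4}{5} - 1 = - \frac{1}{5} \approx -0.2$)
$85 \left(k - 5\right)^{2} = 85 \left(- \frac{1}{5} - 5\right)^{2} = 85 \left(- \frac{26}{5}\right)^{2} = 85 \cdot \frac{676}{25} = \frac{11492}{5}$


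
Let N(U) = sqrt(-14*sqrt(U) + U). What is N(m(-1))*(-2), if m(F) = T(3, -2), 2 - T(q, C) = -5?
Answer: -2*sqrt(7 - 14*sqrt(7)) ≈ -10.962*I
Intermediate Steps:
T(q, C) = 7 (T(q, C) = 2 - 1*(-5) = 2 + 5 = 7)
m(F) = 7
N(U) = sqrt(U - 14*sqrt(U))
N(m(-1))*(-2) = sqrt(7 - 14*sqrt(7))*(-2) = -2*sqrt(7 - 14*sqrt(7))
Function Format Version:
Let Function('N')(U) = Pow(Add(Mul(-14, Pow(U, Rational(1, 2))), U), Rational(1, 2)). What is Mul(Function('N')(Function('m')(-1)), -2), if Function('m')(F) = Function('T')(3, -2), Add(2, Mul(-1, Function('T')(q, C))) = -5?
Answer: Mul(-2, Pow(Add(7, Mul(-14, Pow(7, Rational(1, 2)))), Rational(1, 2))) ≈ Mul(-10.962, I)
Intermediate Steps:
Function('T')(q, C) = 7 (Function('T')(q, C) = Add(2, Mul(-1, -5)) = Add(2, 5) = 7)
Function('m')(F) = 7
Function('N')(U) = Pow(Add(U, Mul(-14, Pow(U, Rational(1, 2)))), Rational(1, 2))
Mul(Function('N')(Function('m')(-1)), -2) = Mul(Pow(Add(7, Mul(-14, Pow(7, Rational(1, 2)))), Rational(1, 2)), -2) = Mul(-2, Pow(Add(7, Mul(-14, Pow(7, Rational(1, 2)))), Rational(1, 2)))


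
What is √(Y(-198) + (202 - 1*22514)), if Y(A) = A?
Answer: I*√22510 ≈ 150.03*I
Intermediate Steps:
√(Y(-198) + (202 - 1*22514)) = √(-198 + (202 - 1*22514)) = √(-198 + (202 - 22514)) = √(-198 - 22312) = √(-22510) = I*√22510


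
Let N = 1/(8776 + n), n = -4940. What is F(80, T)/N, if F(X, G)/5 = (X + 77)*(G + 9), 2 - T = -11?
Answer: 66247720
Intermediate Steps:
T = 13 (T = 2 - 1*(-11) = 2 + 11 = 13)
F(X, G) = 5*(9 + G)*(77 + X) (F(X, G) = 5*((X + 77)*(G + 9)) = 5*((77 + X)*(9 + G)) = 5*((9 + G)*(77 + X)) = 5*(9 + G)*(77 + X))
N = 1/3836 (N = 1/(8776 - 4940) = 1/3836 ≈ 0.00026069)
F(80, T)/N = (3465 + 45*80 + 385*13 + 5*13*80)/(1/3836) = (3465 + 3600 + 5005 + 5200)*3836 = 17270*3836 = 66247720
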